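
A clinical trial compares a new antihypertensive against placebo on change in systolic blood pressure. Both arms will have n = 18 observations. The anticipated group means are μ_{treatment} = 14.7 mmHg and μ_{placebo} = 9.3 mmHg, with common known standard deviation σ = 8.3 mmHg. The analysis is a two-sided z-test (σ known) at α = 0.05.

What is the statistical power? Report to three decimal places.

Standardized effect: d = |μ_{treatment} − μ_{placebo}| / σ = |14.7 − 9.3| / 8.3 = 0.6506
Noncentrality parameter: δ = d·√(n/2) = 0.6506 × √(18/2) = 1.9518
Two-sided α = 0.05 → critical value z_{0.025} = 1.960.
Power = Φ(δ − 1.960) + Φ(−δ − 1.960) = Φ(-0.008) + Φ(-3.912) = 0.4967 + 0.0000 = 0.4968.

Power ≈ 0.497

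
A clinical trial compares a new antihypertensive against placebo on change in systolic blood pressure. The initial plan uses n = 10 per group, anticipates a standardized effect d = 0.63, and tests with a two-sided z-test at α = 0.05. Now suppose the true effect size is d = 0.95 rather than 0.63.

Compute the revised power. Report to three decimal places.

Power ≈ 0.565

With d = 0.95: δ = d·√(n/2) = 0.95 × √(10/2) = 2.1243. Critical value z_{0.025} = 1.960.
Revised power = Φ(δ − 1.960) + Φ(−δ − 1.960) = Φ(0.164) + Φ(-4.084) = 0.5653 + 0.0000 = 0.5653.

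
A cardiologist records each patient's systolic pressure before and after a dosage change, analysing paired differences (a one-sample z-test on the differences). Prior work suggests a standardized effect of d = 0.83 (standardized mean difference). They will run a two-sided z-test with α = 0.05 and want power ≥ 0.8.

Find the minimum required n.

Set Φ(δ − 1.960) = 0.8; then δ − 1.960 = Φ⁻¹(0.8) = 0.842, giving δ = 2.802.
(Ignoring the negligible lower-tail rejection probability gives the usual closed-form inversion.)
δ = d·√n ⇒ n = (δ/d)² = (2.802 / 0.83)² = 11.39.
Round up to the next whole unit.

n = 12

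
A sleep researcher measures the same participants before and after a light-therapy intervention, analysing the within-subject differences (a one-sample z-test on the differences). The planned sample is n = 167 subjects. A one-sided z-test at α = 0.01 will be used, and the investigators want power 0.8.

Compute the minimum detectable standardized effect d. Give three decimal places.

Required noncentrality: δ = z_{0.01} + z_{0.20} = 2.326 + 0.842 = 3.168.
δ = d·√n ⇒ d = δ/√n = 3.168/√167 = 0.2451.

d ≈ 0.245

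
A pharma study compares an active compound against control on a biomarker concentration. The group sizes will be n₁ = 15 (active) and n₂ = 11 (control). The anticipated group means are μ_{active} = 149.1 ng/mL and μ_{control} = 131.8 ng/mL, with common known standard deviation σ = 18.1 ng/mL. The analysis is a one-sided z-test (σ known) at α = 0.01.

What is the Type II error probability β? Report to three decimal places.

β ≈ 0.468

Standardized effect: d = |μ_{active} − μ_{control}| / σ = |149.1 − 131.8| / 18.1 = 0.9558
Noncentrality parameter: δ = d / √(1/n₁ + 1/n₂) = 0.9558 / √(1/15 + 1/11) = 2.4078
One-sided α = 0.01 → critical value z_{0.01} = 2.326.
Power = P(Z > 2.326 − δ) = Φ(0.081) = 0.5325.
Type II error: β = 1 − power = 1 − 0.5325 = 0.4675.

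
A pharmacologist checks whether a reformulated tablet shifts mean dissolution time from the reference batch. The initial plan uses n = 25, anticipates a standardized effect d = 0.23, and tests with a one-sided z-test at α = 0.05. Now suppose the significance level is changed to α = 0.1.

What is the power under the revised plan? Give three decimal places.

Power ≈ 0.448

δ = d·√n = 0.23 × √25 = 1.1500 (unchanged). New critical value: z_{0.1} = 1.282.
Revised power = P(Z > 1.282 − δ) = Φ(-0.132) = 0.4477.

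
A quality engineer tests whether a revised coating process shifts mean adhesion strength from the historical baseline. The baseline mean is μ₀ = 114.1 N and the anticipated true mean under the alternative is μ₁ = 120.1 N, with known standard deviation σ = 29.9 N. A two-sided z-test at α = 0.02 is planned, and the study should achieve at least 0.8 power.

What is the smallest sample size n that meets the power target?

Standardized effect: d = |μ₁ − μ₀| / σ = |120.1 − 114.1| / 29.9 = 0.2007
For power 0.8 need Φ(δ − z_{0.01}) = 0.8, so δ = z_{0.01} + z_{0.20} = 2.326 + 0.842 = 3.168.
(For δ > 0 the lower-tail rejection region contributes negligibly to power, so the one-term inversion is standard.)
δ = d·√n ⇒ n = (δ/d)² = (3.168 / 0.2007)² = 249.23.
Round up to the next whole unit.

n = 250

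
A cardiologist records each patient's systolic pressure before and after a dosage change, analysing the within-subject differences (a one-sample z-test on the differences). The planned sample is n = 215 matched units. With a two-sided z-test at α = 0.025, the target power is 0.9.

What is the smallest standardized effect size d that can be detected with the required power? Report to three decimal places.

Required noncentrality: δ = z_{0.0125} + z_{0.10} = 2.241 + 1.282 = 3.523.
(The second rejection-region term Φ(−δ − z_{α/2}) is negligible and dropped.)
δ = d·√n ⇒ d = δ/√n = 3.523/√215 = 0.2403.

d ≈ 0.240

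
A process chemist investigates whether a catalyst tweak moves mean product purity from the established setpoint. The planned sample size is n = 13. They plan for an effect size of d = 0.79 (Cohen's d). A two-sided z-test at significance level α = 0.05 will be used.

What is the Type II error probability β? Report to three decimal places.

β ≈ 0.187

Noncentrality parameter: δ = d·√n = 0.79 × √13 = 2.8484
Critical value for a two-sided test at α = 0.05: z_{α/2} = 1.960.
Power = Φ(δ − 1.960) + Φ(−δ − 1.960) = Φ(0.888) + Φ(-4.808) = 0.8128 + 0.0000 = 0.8128.
Type II error: β = 1 − power = 1 − 0.8128 = 0.1872.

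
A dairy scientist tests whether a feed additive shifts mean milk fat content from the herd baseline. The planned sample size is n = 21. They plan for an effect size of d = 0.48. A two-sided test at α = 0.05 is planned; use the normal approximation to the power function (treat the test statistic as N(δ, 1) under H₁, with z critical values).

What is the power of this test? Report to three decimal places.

Power ≈ 0.595

Noncentrality parameter: δ = d·√n = 0.48 × √21 = 2.1996
Two-sided α = 0.05 → critical value z_{0.025} = 1.960.
Power = Φ(δ − 1.960) + Φ(−δ − 1.960) = Φ(0.240) + Φ(-4.160) = 0.5947 + 0.0000 = 0.5947.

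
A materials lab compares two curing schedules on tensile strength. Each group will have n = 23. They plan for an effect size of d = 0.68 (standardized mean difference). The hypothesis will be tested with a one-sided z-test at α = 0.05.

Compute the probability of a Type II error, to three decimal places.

Noncentrality parameter: δ = d·√(n/2) = 0.68 × √(23/2) = 2.3060
Critical value for a one-sided test at α = 0.05: z_α = 1.645.
Power = Φ(δ − 1.645) = Φ(0.661) = 0.7457.
Type II error: β = 1 − power = 1 − 0.7457 = 0.2543.

β ≈ 0.254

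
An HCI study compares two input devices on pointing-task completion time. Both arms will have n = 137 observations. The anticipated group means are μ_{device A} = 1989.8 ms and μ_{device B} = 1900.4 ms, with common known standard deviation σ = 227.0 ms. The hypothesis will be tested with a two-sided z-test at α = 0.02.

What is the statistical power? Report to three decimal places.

Standardized effect: d = |μ_{device A} − μ_{device B}| / σ = |1989.8 − 1900.4| / 227.0 = 0.3938
Noncentrality parameter: δ = d·√(n/2) = 0.3938 × √(137/2) = 3.2595
Two-sided α = 0.02 → critical value z_{0.01} = 2.326.
Power = Φ(δ − 2.326) + Φ(−δ − 2.326) = Φ(0.933) + Φ(-5.586) = 0.8246 + 0.0000 = 0.8246.

Power ≈ 0.825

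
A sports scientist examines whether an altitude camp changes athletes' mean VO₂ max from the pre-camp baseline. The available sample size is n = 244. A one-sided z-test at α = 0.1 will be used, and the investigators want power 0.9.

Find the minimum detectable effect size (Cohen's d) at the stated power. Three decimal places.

d ≈ 0.164

Need Φ(δ − 1.282) = 0.9, so δ = 1.282 + 1.282 = 2.563.
δ = d·√n ⇒ d = δ/√n = 2.563/√244 = 0.1641.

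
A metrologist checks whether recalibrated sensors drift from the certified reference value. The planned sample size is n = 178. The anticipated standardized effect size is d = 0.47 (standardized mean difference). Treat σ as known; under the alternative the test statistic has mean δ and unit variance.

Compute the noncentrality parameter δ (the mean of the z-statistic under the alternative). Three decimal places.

δ ≈ 6.271

δ = d·√n = 0.47 × √178 = 6.2706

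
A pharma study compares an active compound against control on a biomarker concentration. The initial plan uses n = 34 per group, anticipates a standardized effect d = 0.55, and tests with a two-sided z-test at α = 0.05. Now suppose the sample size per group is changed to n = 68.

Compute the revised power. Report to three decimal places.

Power ≈ 0.894

With n = 68 per group: δ = d·√(n/2) = 0.55 × √(68/2) = 3.2070. Critical value z_{0.025} = 1.960.
Revised power = Φ(δ − 1.960) + Φ(−δ − 1.960) = Φ(1.247) + Φ(-5.167) = 0.8938 + 0.0000 = 0.8938.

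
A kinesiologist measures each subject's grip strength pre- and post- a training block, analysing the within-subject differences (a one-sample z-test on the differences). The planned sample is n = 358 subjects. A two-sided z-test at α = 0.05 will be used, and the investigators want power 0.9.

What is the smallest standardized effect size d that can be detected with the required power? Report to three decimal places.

d ≈ 0.171

Required noncentrality: δ = z_{0.025} + z_{0.10} = 1.960 + 1.282 = 3.242.
(Lower-tail contribution to power is negligible for δ > 0.)
δ = d·√n ⇒ d = δ/√n = 3.242/√358 = 0.1713.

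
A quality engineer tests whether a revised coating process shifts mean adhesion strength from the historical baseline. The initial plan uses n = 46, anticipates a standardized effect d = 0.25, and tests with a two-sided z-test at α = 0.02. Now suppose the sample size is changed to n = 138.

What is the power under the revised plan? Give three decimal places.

With n = 138: δ = d·√n = 0.25 × √138 = 2.9368. Critical value z_{0.01} = 2.326.
Revised power = Φ(δ − 2.326) + Φ(−δ − 2.326) = Φ(0.610) + Φ(-5.263) = 0.7292 + 0.0000 = 0.7292.

Power ≈ 0.729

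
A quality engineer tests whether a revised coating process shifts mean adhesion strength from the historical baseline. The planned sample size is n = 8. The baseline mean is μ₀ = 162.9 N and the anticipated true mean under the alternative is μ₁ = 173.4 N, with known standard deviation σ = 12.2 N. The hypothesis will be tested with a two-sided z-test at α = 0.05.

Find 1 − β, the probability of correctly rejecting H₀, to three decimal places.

Power ≈ 0.682

Standardized effect: d = |μ₁ − μ₀| / σ = |173.4 − 162.9| / 12.2 = 0.8607
Noncentrality parameter: δ = d·√n = 0.8607 × √8 = 2.4343
Two-sided α = 0.05 → critical value z_{0.025} = 1.960.
Power = Φ(δ − 1.960) + Φ(−δ − 1.960) = Φ(0.474) + Φ(-4.394) = 0.6824 + 0.0000 = 0.6824.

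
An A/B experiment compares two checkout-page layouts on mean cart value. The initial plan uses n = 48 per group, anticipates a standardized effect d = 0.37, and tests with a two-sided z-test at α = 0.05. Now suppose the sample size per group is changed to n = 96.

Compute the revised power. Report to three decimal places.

Power ≈ 0.727

With n = 96 per group: δ = d·√(n/2) = 0.37 × √(96/2) = 2.5634. Critical value z_{0.025} = 1.960.
Revised power = Φ(δ − 1.960) + Φ(−δ − 1.960) = Φ(0.603) + Φ(-4.523) = 0.7269 + 0.0000 = 0.7269.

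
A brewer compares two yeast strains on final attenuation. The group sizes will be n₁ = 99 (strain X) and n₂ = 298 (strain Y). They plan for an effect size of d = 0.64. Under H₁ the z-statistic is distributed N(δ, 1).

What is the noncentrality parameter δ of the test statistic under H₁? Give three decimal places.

The noncentrality parameter scales effect size by the design's sample-size factor: δ = d / √(1/n₁ + 1/n₂) = 0.64 / √(1/99 + 1/298) = 5.5171

δ ≈ 5.517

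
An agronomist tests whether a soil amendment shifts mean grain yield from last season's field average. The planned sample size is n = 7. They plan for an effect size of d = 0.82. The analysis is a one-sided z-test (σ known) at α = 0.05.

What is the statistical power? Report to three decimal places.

Power ≈ 0.700

Noncentrality parameter: δ = d·√n = 0.82 × √7 = 2.1695
One-sided α = 0.05 → critical value z_{0.05} = 1.645.
Power = P(Z > 1.645 − δ) = Φ(0.525) = 0.7001.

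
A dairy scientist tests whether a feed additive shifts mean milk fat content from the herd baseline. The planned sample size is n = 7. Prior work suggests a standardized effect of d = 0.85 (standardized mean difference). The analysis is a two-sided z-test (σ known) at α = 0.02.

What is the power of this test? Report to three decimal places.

Power ≈ 0.469

Noncentrality parameter: δ = d·√n = 0.85 × √7 = 2.2489
Critical value for a two-sided test at α = 0.02: z_{α/2} = 2.326.
Power = Φ(δ − 2.326) + Φ(−δ − 2.326) = Φ(-0.077) + Φ(-4.575) = 0.4691 + 0.0000 = 0.4691.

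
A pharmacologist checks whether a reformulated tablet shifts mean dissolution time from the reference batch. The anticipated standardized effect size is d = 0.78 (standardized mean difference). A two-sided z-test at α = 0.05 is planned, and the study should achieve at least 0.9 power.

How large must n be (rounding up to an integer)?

For power 0.9 need Φ(δ − z_{0.025}) = 0.9, so δ = z_{0.025} + z_{0.10} = 1.960 + 1.282 = 3.242.
(Ignoring the negligible lower-tail rejection probability gives the usual closed-form inversion.)
δ = d·√n ⇒ n = (δ/d)² = (3.242 / 0.78)² = 17.27.
Rounding up, n = 18.

n = 18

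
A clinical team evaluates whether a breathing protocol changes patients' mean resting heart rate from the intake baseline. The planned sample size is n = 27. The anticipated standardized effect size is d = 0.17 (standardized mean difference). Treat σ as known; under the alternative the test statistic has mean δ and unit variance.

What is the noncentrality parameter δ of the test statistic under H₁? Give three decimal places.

δ ≈ 0.883

The noncentrality parameter scales effect size by the design's sample-size factor: δ = d·√n = 0.17 × √27 = 0.8833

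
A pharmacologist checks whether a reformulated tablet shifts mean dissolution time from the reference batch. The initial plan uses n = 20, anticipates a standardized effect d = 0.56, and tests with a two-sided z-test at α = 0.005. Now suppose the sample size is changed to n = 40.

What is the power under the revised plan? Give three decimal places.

With n = 40: δ = d·√n = 0.56 × √40 = 3.5418. Critical value z_{0.0025} = 2.807.
Revised power = Φ(δ − 2.807) + Φ(−δ − 2.807) = Φ(0.735) + Φ(-6.349) = 0.7687 + 0.0000 = 0.7687.

Power ≈ 0.769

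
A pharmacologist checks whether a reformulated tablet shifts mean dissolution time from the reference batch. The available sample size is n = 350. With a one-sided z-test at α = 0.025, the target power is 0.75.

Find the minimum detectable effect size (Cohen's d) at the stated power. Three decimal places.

d ≈ 0.141

Required noncentrality: δ = z_{0.025} + z_{0.25} = 1.960 + 0.674 = 2.634.
δ = d·√n ⇒ d = δ/√n = 2.634/√350 = 0.1408.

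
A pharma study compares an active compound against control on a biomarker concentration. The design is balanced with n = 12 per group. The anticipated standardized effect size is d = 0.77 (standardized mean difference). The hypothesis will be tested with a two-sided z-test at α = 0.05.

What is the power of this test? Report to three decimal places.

Power ≈ 0.471

Noncentrality parameter: δ = d·√(n/2) = 0.77 × √(12/2) = 1.8861
Two-sided α = 0.05 → critical value z_{0.025} = 1.960.
Power = Φ(δ − 1.960) + Φ(−δ − 1.960) = Φ(-0.074) + Φ(-3.846) = 0.4706 + 0.0001 = 0.4706.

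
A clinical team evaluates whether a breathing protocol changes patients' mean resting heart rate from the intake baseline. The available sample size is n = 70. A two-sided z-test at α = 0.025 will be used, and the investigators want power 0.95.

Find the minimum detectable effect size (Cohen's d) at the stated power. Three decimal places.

Need Φ(δ − 2.241) = 0.95, so δ = 2.241 + 1.645 = 3.886.
(Lower-tail contribution to power is negligible for δ > 0.)
δ = d·√n ⇒ d = δ/√n = 3.886/√70 = 0.4645.

d ≈ 0.464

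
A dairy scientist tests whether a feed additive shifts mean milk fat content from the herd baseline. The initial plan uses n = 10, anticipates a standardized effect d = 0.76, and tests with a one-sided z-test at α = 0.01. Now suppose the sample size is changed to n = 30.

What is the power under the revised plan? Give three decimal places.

With n = 30: δ = d·√n = 0.76 × √30 = 4.1627. Critical value z_{0.01} = 2.326.
Revised power = Φ(δ − 2.326) = Φ(1.836) = 0.9668.

Power ≈ 0.967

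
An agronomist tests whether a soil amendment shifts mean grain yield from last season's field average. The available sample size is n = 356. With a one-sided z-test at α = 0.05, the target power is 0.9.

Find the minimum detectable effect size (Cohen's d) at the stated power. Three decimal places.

Need Φ(δ − 1.645) = 0.9, so δ = 1.645 + 1.282 = 2.926.
δ = d·√n ⇒ d = δ/√n = 2.926/√356 = 0.1551.

d ≈ 0.155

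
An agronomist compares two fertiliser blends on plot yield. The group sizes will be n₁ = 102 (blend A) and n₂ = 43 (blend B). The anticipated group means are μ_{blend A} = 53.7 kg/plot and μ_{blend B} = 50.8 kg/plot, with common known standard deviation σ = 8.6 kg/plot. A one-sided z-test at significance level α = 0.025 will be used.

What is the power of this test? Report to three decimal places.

Standardized effect: d = |μ_{blend A} − μ_{blend B}| / σ = |53.7 − 50.8| / 8.6 = 0.3372
Noncentrality parameter: δ = d / √(1/n₁ + 1/n₂) = 0.3372 / √(1/102 + 1/43) = 1.8546
One-sided α = 0.025 → critical value z_{0.025} = 1.960.
Power = P(Z > 1.960 − δ) = Φ(-0.105) = 0.4580.

Power ≈ 0.458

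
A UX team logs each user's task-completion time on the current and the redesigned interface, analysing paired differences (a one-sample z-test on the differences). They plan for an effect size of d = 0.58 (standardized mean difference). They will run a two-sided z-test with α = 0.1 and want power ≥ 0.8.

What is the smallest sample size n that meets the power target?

Set Φ(δ − 1.645) = 0.8; then δ − 1.645 = Φ⁻¹(0.8) = 0.842, giving δ = 2.486.
(For δ > 0 the lower-tail rejection region contributes negligibly to power, so the one-term inversion is standard.)
δ = d·√n ⇒ n = (δ/d)² = (2.486 / 0.58)² = 18.38.
Rounding up, n = 19.

n = 19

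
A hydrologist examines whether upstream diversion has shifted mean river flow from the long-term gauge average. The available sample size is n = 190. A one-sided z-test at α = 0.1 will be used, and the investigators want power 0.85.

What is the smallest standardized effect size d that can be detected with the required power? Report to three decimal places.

Need Φ(δ − 1.282) = 0.85, so δ = 1.282 + 1.036 = 2.318.
δ = d·√n ⇒ d = δ/√n = 2.318/√190 = 0.1682.

d ≈ 0.168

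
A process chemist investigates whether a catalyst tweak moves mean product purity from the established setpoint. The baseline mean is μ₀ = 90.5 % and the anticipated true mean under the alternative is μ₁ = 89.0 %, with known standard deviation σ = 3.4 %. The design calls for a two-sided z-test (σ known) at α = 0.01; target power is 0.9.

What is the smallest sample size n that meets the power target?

n = 77

Standardized effect: d = |μ₁ − μ₀| / σ = |89.0 − 90.5| / 3.4 = 0.4412
Set Φ(δ − 2.576) = 0.9; then δ − 2.576 = Φ⁻¹(0.9) = 1.282, giving δ = 3.857.
(For δ > 0 the lower-tail rejection region contributes negligibly to power, so the one-term inversion is standard.)
δ = d·√n ⇒ n = (δ/d)² = (3.857 / 0.4412)² = 76.45.
Round up to the next whole unit.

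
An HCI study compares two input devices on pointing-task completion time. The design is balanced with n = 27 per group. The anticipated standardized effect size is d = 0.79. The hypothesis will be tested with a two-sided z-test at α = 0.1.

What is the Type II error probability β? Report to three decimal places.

β ≈ 0.104

Noncentrality parameter: δ = d·√(n/2) = 0.79 × √(27/2) = 2.9026
Critical value for a two-sided test at α = 0.1: z_{α/2} = 1.645.
Power = Φ(δ − 1.645) + Φ(−δ − 1.645) = Φ(1.258) + Φ(-4.547) = 0.8958 + 0.0000 = 0.8958.
Type II error: β = 1 − power = 1 − 0.8958 = 0.1042.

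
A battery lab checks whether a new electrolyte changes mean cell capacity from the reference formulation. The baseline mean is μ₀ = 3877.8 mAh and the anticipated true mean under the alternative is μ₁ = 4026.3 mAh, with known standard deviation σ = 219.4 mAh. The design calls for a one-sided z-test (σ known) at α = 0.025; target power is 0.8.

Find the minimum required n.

n = 18

Standardized effect: d = |μ₁ − μ₀| / σ = |4026.3 − 3877.8| / 219.4 = 0.6768
Set Φ(δ − 1.960) = 0.8; then δ − 1.960 = Φ⁻¹(0.8) = 0.842, giving δ = 2.802.
δ = d·√n ⇒ n = (δ/d)² = (2.802 / 0.6768)² = 17.13.
Round up to the next whole unit.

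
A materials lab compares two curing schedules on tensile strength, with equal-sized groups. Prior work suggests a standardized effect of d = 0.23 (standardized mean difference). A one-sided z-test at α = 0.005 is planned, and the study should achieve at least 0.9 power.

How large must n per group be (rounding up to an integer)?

n = 563 per group

Set Φ(δ − 2.576) = 0.9; then δ − 2.576 = Φ⁻¹(0.9) = 1.282, giving δ = 3.857.
δ = d·√(n/2) ⇒ n = 2(δ/d)² = 2 × (3.857 / 0.23)² = 562.55.
Rounding up, n = 563 per group.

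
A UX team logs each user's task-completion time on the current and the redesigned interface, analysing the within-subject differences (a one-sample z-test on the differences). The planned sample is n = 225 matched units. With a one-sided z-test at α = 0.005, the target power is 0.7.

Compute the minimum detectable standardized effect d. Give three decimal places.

Required noncentrality: δ = z_{0.005} + z_{0.30} = 2.576 + 0.524 = 3.100.
δ = d·√n ⇒ d = δ/√n = 3.100/√225 = 0.2067.

d ≈ 0.207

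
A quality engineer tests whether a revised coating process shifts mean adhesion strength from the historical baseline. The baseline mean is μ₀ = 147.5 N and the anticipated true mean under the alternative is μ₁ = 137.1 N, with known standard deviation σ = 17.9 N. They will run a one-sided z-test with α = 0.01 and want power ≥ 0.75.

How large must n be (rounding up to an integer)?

Standardized effect: d = |μ₁ − μ₀| / σ = |137.1 − 147.5| / 17.9 = 0.5810
For power 0.75 need Φ(δ − z_{0.01}) = 0.75, so δ = z_{0.01} + z_{0.25} = 2.326 + 0.674 = 3.001.
δ = d·√n ⇒ n = (δ/d)² = (3.001 / 0.5810)² = 26.68.
Round up to the next whole unit.

n = 27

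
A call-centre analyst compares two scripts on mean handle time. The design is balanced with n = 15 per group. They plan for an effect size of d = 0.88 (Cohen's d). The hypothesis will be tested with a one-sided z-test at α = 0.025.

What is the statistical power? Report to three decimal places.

Noncentrality parameter: δ = d·√(n/2) = 0.88 × √(15/2) = 2.4100
Critical value for a one-sided test at α = 0.025: z_α = 1.960.
Power = Φ(δ − 1.960) = Φ(0.450) = 0.6737.

Power ≈ 0.674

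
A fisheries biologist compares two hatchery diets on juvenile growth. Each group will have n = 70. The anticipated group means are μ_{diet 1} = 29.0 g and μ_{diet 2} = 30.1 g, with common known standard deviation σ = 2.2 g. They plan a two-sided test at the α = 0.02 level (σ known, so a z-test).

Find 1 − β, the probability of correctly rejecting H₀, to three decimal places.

Standardized effect: d = |μ_{diet 1} − μ_{diet 2}| / σ = |29.0 − 30.1| / 2.2 = 0.5000
Noncentrality parameter: δ = d·√(n/2) = 0.5000 × √(70/2) = 2.9580
Critical value for a two-sided test at α = 0.02: z_{α/2} = 2.326.
Power = Φ(δ − 2.326) + Φ(−δ − 2.326) = Φ(0.632) + Φ(-5.284) = 0.7362 + 0.0000 = 0.7362.

Power ≈ 0.736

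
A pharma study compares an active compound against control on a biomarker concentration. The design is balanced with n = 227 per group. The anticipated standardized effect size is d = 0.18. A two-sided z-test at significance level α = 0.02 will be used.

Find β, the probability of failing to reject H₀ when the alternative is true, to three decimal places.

β ≈ 0.659

Noncentrality parameter: δ = d·√(n/2) = 0.18 × √(227/2) = 1.9177
Critical value for a two-sided test at α = 0.02: z_{α/2} = 2.326.
Power = Φ(δ − 2.326) + Φ(−δ − 2.326) = Φ(-0.409) + Φ(-4.244) = 0.3414 + 0.0000 = 0.3414.
Type II error: β = 1 − power = 1 − 0.3414 = 0.6586.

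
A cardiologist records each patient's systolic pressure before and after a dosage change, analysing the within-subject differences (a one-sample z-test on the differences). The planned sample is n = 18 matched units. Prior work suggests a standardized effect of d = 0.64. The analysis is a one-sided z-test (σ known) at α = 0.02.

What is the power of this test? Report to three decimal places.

Power ≈ 0.746

Noncentrality parameter: λ = d·√n = 0.64 × √18 = 2.7153
Critical value for a one-sided test at α = 0.02: z_α = 2.054.
Power = Φ(λ − 2.054) = Φ(0.662) = 0.7459.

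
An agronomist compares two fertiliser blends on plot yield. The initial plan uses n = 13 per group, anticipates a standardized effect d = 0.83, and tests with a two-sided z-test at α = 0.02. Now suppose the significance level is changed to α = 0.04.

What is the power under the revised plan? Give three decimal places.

Power ≈ 0.525

δ = d·√(n/2) = 0.83 × √(13/2) = 2.1161 (unchanged). New critical value: z_{0.02} = 2.054.
Revised power = Φ(δ − 2.054) + Φ(−δ − 2.054) = Φ(0.062) + Φ(-4.170) = 0.5249 + 0.0000 = 0.5249.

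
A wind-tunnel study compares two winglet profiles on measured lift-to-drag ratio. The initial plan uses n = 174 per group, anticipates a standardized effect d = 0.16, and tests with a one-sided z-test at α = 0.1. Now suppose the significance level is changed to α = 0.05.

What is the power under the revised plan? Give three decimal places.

δ = d·√(n/2) = 0.16 × √(174/2) = 1.4924 (unchanged). New critical value: z_{0.05} = 1.645.
Revised power = P(Z > 1.645 − δ) = Φ(-0.152) = 0.4394.

Power ≈ 0.439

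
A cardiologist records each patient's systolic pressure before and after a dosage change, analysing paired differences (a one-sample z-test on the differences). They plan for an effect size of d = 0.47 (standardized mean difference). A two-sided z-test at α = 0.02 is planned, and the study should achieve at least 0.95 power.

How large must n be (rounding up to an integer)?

n = 72

Set Φ(δ − 2.326) = 0.95; then δ − 2.326 = Φ⁻¹(0.95) = 1.645, giving δ = 3.971.
(Ignoring the negligible lower-tail rejection probability gives the usual closed-form inversion.)
δ = d·√n ⇒ n = (δ/d)² = (3.971 / 0.47)² = 71.39.
Round up to the next whole unit.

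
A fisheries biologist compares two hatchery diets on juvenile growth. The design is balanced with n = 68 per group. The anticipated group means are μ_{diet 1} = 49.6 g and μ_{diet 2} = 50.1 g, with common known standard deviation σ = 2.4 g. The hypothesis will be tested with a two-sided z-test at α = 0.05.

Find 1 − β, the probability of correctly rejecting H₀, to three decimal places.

Standardized effect: d = |μ_{diet 1} − μ_{diet 2}| / σ = |49.6 − 50.1| / 2.4 = 0.2083
Noncentrality parameter: δ = d·√(n/2) = 0.2083 × √(68/2) = 1.2148
Critical value for a two-sided test at α = 0.05: z_{α/2} = 1.960.
Power = Φ(δ − 1.960) + Φ(−δ − 1.960) = Φ(-0.745) + Φ(-3.175) = 0.2281 + 0.0007 = 0.2288.

Power ≈ 0.229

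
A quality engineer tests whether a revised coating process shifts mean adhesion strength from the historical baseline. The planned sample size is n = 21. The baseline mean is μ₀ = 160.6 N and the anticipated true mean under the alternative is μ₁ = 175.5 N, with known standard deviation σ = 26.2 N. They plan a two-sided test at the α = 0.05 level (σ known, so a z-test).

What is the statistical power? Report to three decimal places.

Power ≈ 0.741

Standardized effect: d = |μ₁ − μ₀| / σ = |175.5 − 160.6| / 26.2 = 0.5687
Noncentrality parameter: δ = d·√n = 0.5687 × √21 = 2.6061
Two-sided α = 0.05 → critical value z_{0.025} = 1.960.
Power = Φ(δ − 1.960) + Φ(−δ − 1.960) = Φ(0.646) + Φ(-4.566) = 0.7409 + 0.0000 = 0.7409.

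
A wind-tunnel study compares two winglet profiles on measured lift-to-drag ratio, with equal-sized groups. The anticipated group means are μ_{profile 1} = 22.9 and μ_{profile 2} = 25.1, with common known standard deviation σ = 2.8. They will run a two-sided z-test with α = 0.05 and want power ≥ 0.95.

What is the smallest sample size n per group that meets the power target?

Standardized effect: d = |μ_{profile 1} − μ_{profile 2}| / σ = |22.9 − 25.1| / 2.8 = 0.7857
Set Φ(δ − 1.960) = 0.95; then δ − 1.960 = Φ⁻¹(0.95) = 1.645, giving δ = 3.605.
(The Φ(−δ − z_{α/2}) term is vanishingly small for δ > 0 and is dropped in the standard sample-size formula.)
δ = d·√(n/2) ⇒ n = 2(δ/d)² = 2 × (3.605 / 0.7857)² = 42.10.
Rounding up, n = 43 per group.

n = 43 per group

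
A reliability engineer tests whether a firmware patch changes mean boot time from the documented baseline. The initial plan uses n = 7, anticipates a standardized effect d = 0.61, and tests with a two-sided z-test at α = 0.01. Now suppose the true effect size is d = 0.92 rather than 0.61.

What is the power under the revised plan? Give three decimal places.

Power ≈ 0.444

With d = 0.92: δ = d·√n = 0.92 × √7 = 2.4341. Critical value z_{0.005} = 2.576.
Revised power = Φ(δ − 2.576) + Φ(−δ − 2.576) = Φ(-0.142) + Φ(-5.010) = 0.4436 + 0.0000 = 0.4436.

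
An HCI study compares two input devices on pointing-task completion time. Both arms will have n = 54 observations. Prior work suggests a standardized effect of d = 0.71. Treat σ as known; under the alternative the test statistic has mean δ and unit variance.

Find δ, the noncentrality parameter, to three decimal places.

δ ≈ 3.689

δ = d·√(n/2) = 0.71 × √(54/2) = 3.6893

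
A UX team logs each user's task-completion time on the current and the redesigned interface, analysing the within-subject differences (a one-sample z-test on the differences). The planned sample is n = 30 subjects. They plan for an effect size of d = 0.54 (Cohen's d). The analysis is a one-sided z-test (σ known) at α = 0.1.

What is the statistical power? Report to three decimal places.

Noncentrality parameter: δ = d·√n = 0.54 × √30 = 2.9577
One-sided α = 0.1 → critical value z_{0.1} = 1.282.
Power = Φ(δ − 1.282) = Φ(1.676) = 0.9531.

Power ≈ 0.953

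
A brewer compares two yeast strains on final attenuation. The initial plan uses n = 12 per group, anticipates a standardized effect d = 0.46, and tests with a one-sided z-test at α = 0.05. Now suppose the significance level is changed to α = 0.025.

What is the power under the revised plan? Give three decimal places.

δ = d·√(n/2) = 0.46 × √(12/2) = 1.1268 (unchanged). New critical value: z_{0.025} = 1.960.
Revised power = P(Z > 1.960 − δ) = Φ(-0.833) = 0.2024.

Power ≈ 0.202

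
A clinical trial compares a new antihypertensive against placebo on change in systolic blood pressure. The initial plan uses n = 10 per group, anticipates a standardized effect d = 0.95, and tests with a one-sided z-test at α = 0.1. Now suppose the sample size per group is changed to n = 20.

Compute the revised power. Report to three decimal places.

With n = 20 per group: δ = d·√(n/2) = 0.95 × √(20/2) = 3.0042. Critical value z_{0.1} = 1.282.
Revised power = Φ(δ − 1.282) = Φ(1.723) = 0.9575.

Power ≈ 0.958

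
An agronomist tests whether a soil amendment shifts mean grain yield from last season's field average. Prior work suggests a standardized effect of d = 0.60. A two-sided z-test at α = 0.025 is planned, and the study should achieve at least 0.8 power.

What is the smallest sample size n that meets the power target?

Set Φ(δ − 2.241) = 0.8; then δ − 2.241 = Φ⁻¹(0.8) = 0.842, giving δ = 3.083.
(The Φ(−δ − z_{α/2}) term is vanishingly small for δ > 0 and is dropped in the standard sample-size formula.)
δ = d·√n ⇒ n = (δ/d)² = (3.083 / 0.60)² = 26.40.
Round up to the next whole unit.

n = 27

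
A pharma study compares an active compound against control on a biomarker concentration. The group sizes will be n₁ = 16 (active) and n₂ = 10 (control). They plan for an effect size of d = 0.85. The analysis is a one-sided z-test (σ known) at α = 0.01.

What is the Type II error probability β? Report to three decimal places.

Noncentrality parameter: δ = d / √(1/n₁ + 1/n₂) = 0.85 / √(1/16 + 1/10) = 2.1086
Critical value for a one-sided test at α = 0.01: z_α = 2.326.
Power = Φ(δ − 2.326) = Φ(-0.218) = 0.4138.
Type II error: β = 1 − power = 1 − 0.4138 = 0.5862.

β ≈ 0.586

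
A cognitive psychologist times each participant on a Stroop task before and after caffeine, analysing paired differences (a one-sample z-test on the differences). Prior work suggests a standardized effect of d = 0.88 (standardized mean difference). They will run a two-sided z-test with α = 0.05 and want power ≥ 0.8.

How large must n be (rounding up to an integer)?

n = 11

For power 0.8 need Φ(δ − z_{0.025}) = 0.8, so δ = z_{0.025} + z_{0.20} = 1.960 + 0.842 = 2.802.
(The Φ(−δ − z_{α/2}) term is vanishingly small for δ > 0 and is dropped in the standard sample-size formula.)
δ = d·√n ⇒ n = (δ/d)² = (2.802 / 0.88)² = 10.14.
Round up to the next whole unit.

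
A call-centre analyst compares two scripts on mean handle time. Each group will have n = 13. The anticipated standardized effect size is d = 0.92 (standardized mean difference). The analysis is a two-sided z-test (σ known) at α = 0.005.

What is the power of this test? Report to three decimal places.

Power ≈ 0.322

Noncentrality parameter: δ = d·√(n/2) = 0.92 × √(13/2) = 2.3455
Two-sided α = 0.005 → critical value z_{0.0025} = 2.807.
Power = Φ(δ − 2.807) + Φ(−δ − 2.807) = Φ(-0.461) + Φ(-5.153) = 0.3222 + 0.0000 = 0.3222.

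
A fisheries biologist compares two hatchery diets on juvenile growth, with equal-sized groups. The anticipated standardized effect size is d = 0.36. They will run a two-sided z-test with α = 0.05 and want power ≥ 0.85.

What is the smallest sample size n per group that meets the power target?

Set Φ(δ − 1.960) = 0.85; then δ − 1.960 = Φ⁻¹(0.85) = 1.036, giving δ = 2.996.
(Ignoring the negligible lower-tail rejection probability gives the usual closed-form inversion.)
δ = d·√(n/2) ⇒ n = 2(δ/d)² = 2 × (2.996 / 0.36)² = 138.56.
Rounding up, n = 139 per group.

n = 139 per group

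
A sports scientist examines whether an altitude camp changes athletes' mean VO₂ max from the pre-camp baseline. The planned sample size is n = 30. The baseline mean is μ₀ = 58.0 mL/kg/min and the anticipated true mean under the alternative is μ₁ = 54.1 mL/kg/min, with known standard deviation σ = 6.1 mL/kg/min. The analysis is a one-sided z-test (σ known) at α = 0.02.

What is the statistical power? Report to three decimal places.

Standardized effect: d = |μ₁ − μ₀| / σ = |54.1 − 58.0| / 6.1 = 0.6393
Noncentrality parameter: δ = d·√n = 0.6393 × √30 = 3.5018
Critical value for a one-sided test at α = 0.02: z_α = 2.054.
Power = Φ(δ − 2.054) = Φ(1.448) = 0.9262.

Power ≈ 0.926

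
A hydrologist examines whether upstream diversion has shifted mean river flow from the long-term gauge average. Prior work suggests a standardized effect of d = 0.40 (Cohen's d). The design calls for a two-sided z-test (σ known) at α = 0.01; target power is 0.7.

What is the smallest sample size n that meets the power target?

Set Φ(δ − 2.576) = 0.7; then δ − 2.576 = Φ⁻¹(0.7) = 0.524, giving δ = 3.100.
(The Φ(−δ − z_{α/2}) term is vanishingly small for δ > 0 and is dropped in the standard sample-size formula.)
δ = d·√n ⇒ n = (δ/d)² = (3.100 / 0.40)² = 60.07.
Round up to the next whole unit.

n = 61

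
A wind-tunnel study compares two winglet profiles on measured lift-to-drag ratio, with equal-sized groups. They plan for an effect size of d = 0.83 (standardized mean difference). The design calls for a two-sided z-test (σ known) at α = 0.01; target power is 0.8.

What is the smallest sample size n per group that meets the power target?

Set Φ(δ − 2.576) = 0.8; then δ − 2.576 = Φ⁻¹(0.8) = 0.842, giving δ = 3.417.
(The Φ(−δ − z_{α/2}) term is vanishingly small for δ > 0 and is dropped in the standard sample-size formula.)
δ = d·√(n/2) ⇒ n = 2(δ/d)² = 2 × (3.417 / 0.83)² = 33.91.
Round up to the next whole unit.

n = 34 per group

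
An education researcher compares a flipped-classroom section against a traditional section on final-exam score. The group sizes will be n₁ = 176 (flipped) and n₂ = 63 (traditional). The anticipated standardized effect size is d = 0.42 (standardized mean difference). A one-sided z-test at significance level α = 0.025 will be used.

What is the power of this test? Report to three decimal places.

Noncentrality parameter: δ = d / √(1/n₁ + 1/n₂) = 0.42 / √(1/176 + 1/63) = 2.8607
Critical value for a one-sided test at α = 0.025: z_α = 1.960.
Power = P(Z > 1.960 − δ) = Φ(0.901) = 0.8161.

Power ≈ 0.816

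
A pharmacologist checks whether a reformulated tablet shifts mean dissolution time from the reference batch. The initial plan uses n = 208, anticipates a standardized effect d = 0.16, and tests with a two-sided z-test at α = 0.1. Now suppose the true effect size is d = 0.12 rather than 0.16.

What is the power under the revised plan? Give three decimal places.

Power ≈ 0.535

With d = 0.12: δ = d·√n = 0.12 × √208 = 1.7307. Critical value z_{0.05} = 1.645.
Revised power = Φ(δ − 1.645) + Φ(−δ − 1.645) = Φ(0.086) + Φ(-3.376) = 0.5342 + 0.0004 = 0.5346.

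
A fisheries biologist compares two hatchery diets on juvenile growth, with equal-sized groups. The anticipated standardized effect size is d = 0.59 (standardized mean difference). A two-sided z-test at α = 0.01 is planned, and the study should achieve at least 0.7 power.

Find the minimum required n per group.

Set Φ(δ − 2.576) = 0.7; then δ − 2.576 = Φ⁻¹(0.7) = 0.524, giving δ = 3.100.
(The Φ(−δ − z_{α/2}) term is vanishingly small for δ > 0 and is dropped in the standard sample-size formula.)
δ = d·√(n/2) ⇒ n = 2(δ/d)² = 2 × (3.100 / 0.59)² = 55.22.
Rounding up, n = 56 per group.

n = 56 per group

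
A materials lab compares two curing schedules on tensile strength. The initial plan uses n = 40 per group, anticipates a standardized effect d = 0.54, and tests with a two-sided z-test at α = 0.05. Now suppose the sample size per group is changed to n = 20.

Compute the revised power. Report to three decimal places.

With n = 20 per group: δ = d·√(n/2) = 0.54 × √(20/2) = 1.7076. Critical value z_{0.025} = 1.960.
Revised power = Φ(δ − 1.960) + Φ(−δ − 1.960) = Φ(-0.252) + Φ(-3.668) = 0.4004 + 0.0001 = 0.4005.

Power ≈ 0.401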